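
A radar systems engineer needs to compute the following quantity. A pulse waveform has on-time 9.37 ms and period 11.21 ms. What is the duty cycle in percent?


Duty cycle as a percentage:
DC = (t_on / T) * 100
   = (9.37 / 11.21) * 100
   = 0.835861 * 100
   = 83.59 %

83.59 %


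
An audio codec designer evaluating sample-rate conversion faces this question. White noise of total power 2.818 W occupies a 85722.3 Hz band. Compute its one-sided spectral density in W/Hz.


Power spectral density:
PSD = P / BW
    = 2.818 / 85722.3
    = 3.287e-05 W/Hz

3.287e-05 W/Hz


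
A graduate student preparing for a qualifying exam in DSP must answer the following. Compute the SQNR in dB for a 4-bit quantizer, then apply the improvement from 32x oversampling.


Step 1 — baseline SQNR at Nyquist:
SQNR_base = 6.02*N + 1.76
          = 6.02*4 + 1.76
          = 25.84 dB

Step 2 — oversampling processing gain:
G = 10*log10(OSR) = 10*log10(32) = 15.05 dB

Step 3 — total:
SQNR_total = 25.84 + 15.05 = 40.89 dB

Base SQNR = 25.84 dB; oversampled SQNR = 40.89 dB


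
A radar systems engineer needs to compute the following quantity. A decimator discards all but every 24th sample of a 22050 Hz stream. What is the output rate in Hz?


Decimation reduces the sample rate:
fs_out = fs_in / M
       = 22050 / 24
       = 918.75 Hz

918.75 Hz


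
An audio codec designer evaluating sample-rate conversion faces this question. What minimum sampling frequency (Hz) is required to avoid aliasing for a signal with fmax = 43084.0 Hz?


The Nyquist rate is twice the maximum frequency component.
fs_min = 2 * fmax
      = 2 * 43084.0
      = 86168.0 Hz

86168.0


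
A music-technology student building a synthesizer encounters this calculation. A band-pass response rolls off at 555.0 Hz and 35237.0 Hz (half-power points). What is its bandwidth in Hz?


Bandwidth is the difference of -3dB frequencies:
BW = f_high - f_low
   = 35237.0 - 555.0
   = 34682.0 Hz

34682.0 Hz


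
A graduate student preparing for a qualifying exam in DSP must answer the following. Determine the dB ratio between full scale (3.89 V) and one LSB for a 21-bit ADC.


Dynamic range from full-scale to LSB:
V_min = V_max / 2^bits = 3.89 / 2^21
DR = 20 * log10(V_max / V_min)
   = 20 * log10(2^21)
   = 20 * 21 * log10(2)
   = 126.43 dB

126.43 dB


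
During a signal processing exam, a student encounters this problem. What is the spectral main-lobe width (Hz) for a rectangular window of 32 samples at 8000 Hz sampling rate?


Main lobe width for a rectangular window:
Width = 2 * fs / N
      = 2 * 8000 / 32
      = 16000 / 32
      = 500.0 Hz

500.0 Hz


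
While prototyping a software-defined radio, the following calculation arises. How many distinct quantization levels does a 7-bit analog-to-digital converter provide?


Number of quantization levels = 2^N
= 2^7
= 128

128


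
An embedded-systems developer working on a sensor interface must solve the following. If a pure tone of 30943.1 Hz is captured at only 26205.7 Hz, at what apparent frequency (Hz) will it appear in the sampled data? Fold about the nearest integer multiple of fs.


Compute the nearest integer multiple of fs to the signal:
n = round(30943.1 / 26205.7) = 1
f_alias = |30943.1 - 1 * 26205.7|
        = |30943.1 - 26205.7|
        = 4737.4 Hz

4737.4


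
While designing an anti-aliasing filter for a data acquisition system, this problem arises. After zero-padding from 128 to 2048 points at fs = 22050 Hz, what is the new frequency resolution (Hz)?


Frequency resolution after zero-padding:
N_padded = 128 * 16 = 2048
df = fs / N_padded
   = 22050 / 2048
   = 10.7666 Hz

10.7666 Hz


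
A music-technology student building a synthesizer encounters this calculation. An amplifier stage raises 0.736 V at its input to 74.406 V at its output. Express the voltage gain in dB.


Voltage gain in dB:
G = 20 * log10(Vout / Vin)
  = 20 * log10(74.406 / 0.736)
  = 20 * log10(101.095109)
  = 20 * 2.00473
  = 40.09 dB

40.09 dB


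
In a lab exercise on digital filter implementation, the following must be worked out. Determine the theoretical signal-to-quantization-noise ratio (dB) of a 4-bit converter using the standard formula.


Theoretical SNR for a full-scale sinusoid:
SNR = 6.02 * N + 1.76
    = 6.02 * 4 + 1.76
    = 24.08 + 1.76
    = 25.84 dB

25.84 dB


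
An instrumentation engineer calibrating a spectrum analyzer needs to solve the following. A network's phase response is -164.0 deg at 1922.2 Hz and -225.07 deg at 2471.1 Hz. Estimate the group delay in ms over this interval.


Group delay from phase difference:
tau = -d(phi)/d(omega)
d(phi) = -61.07 deg = -1.065873 rad
d(omega) = 2*pi*(2471.1 - 1922.2) = 3448.8404 rad/s
tau = -(-1.065873) / 3448.8404
    = 0.3091 ms

0.3091 ms


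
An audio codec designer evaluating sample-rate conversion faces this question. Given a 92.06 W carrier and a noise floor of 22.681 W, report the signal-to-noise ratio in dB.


SNR in decibels:
SNR = 10 * log10(Ps / Pn)
    = 10 * log10(92.06 / 22.681)
    = 10 * log10(4.0589)
    = 10 * 0.6084
    = 6.08 dB

6.08 dB


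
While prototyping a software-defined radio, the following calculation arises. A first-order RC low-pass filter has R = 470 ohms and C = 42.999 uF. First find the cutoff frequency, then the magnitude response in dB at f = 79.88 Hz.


Step 1 — cutoff frequency:
fc = 1 / (2*pi*R*C)
C = 42.999 uF = 4.2999e-05 F
fc = 1 / (2*pi*470*4.2999e-05)
   = 7.87524 Hz

Step 2 — magnitude at f = 79.88 Hz:
|H(f)| = 1 / sqrt(1 + (f/fc)^2)
f/fc = 79.88 / 7.87524 = 10.143183
|H| = 1 / sqrt(1 + 102.884161) = 0.0981127
|H|_dB = 20*log10(0.0981127) = -20.17 dB

fc = 7.87524 Hz; |H(79.88 Hz)| = -20.17 dB


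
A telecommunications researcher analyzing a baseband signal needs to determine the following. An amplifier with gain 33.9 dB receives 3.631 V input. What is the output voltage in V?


Output voltage from dB gain:
V_out = V_in * 10^(gain_dB / 20)
      = 3.631 * 10^(33.9 / 20)
      = 3.631 * 49.545019
      = 179.898 V

179.898 V


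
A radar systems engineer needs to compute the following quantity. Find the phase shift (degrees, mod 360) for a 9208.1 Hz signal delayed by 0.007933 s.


Phase shift from frequency and time delay:
phi = 360 * f * t_delay
    = 360 * 9208.1 * 0.007933
    = 26297.23 degrees
    mod 360 = 17.23 degrees

17.23 degrees


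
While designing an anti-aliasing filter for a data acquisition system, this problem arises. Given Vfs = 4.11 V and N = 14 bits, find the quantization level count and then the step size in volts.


Step 1 — number of quantization levels:
L = 2^N = 2^14 = 16384

Step 2 — LSB step size:
delta = Vfs / L
      = 4.11 / 16384
      = 0.00025085 V

Levels = 16384; step size = 0.00025085 V


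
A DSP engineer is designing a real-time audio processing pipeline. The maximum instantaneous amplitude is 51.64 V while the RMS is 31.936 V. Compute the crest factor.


Crest factor is the ratio of peak to RMS:
CF = V_peak / V_rms
   = 51.64 / 31.936
   = 1.617

1.617


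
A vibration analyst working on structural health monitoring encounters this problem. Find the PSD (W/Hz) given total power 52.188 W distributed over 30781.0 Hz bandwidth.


Power spectral density:
PSD = P / BW
    = 52.188 / 30781.0
    = 0.00169546 W/Hz

0.00169546 W/Hz


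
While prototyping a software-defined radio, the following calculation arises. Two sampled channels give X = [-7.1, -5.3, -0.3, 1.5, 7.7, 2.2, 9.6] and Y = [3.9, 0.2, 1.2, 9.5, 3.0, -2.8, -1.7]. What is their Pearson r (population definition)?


Pearson correlation coefficient (population):
r = cov(X,Y) / (std(X) * std(Y))
Mean X = 1.1857, Mean Y = 1.9
Cov(X,Y) = -4.287143
Std(X) = 5.698227, Std(Y) = 3.80601
r = -0.1977

-0.1977


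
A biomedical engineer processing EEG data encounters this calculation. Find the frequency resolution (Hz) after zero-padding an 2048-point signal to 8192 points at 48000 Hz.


Frequency resolution after zero-padding:
N_padded = 2048 * 4 = 8192
df = fs / N_padded
   = 48000 / 8192
   = 5.8594 Hz

5.8594 Hz


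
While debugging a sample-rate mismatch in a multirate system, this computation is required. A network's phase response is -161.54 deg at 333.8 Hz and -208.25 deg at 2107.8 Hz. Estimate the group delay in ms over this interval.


Group delay from phase difference:
tau = -d(phi)/d(omega)
d(phi) = -46.71 deg = -0.815243 rad
d(omega) = 2*pi*(2107.8 - 333.8) = 11146.3707 rad/s
tau = -(-0.815243) / 11146.3707
    = 0.0731 ms

0.0731 ms


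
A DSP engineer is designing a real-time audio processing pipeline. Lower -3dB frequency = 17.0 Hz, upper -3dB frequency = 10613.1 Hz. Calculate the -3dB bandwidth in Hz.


Bandwidth is the difference of -3dB frequencies:
BW = f_high - f_low
   = 10613.1 - 17.0
   = 10596.1 Hz

10596.1 Hz


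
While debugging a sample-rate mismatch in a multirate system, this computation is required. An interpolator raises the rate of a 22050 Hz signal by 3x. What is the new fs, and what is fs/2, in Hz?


Step 1 — output sample rate after interpolation by L:
fs_out = L * fs_in = 3 * 22050 = 66150 Hz

Step 2 — Nyquist frequency of the output stream:
f_Nyq = fs_out / 2 = 66150 / 2 = 33075.0 Hz

fs_out = 66150 Hz; f_Nyquist = 33075.0 Hz


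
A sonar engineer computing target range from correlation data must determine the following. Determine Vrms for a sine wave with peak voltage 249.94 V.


RMS voltage for a sinusoidal waveform:
V_rms = V_peak / sqrt(2)
      = 249.94 / 1.414214
      = 176.734 V

176.734 V


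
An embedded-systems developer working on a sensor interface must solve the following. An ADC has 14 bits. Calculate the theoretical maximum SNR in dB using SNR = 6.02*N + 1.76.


Theoretical SNR for a full-scale sinusoid:
SNR = 6.02 * N + 1.76
    = 6.02 * 14 + 1.76
    = 84.28 + 1.76
    = 86.04 dB

86.04 dB


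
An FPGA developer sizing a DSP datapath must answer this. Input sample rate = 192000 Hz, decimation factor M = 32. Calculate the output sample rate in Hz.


Decimation reduces the sample rate:
fs_out = fs_in / M
       = 192000 / 32
       = 6000.0 Hz

6000.0 Hz


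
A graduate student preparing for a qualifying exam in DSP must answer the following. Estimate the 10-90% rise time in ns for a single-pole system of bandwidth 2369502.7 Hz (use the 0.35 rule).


Rise time from bandwidth relationship:
tr = 0.35 / BW
   = 0.35 / 2369502.7
   = 1.477103191e-07 s
   = 147.7103 ns

147.7103 ns


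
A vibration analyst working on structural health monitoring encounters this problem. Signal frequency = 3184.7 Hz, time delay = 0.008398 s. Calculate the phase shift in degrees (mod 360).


Phase shift from frequency and time delay:
phi = 360 * f * t_delay
    = 360 * 3184.7 * 0.008398
    = 9628.24 degrees
    mod 360 = 268.24 degrees

268.24 degrees


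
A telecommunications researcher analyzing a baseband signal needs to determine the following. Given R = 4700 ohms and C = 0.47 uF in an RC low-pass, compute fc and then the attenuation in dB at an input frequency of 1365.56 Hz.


Step 1 — cutoff frequency:
fc = 1 / (2*pi*R*C)
C = 0.47 uF = 4.7e-07 F
fc = 1 / (2*pi*4700*4.7e-07)
   = 72.0484 Hz

Step 2 — magnitude at f = 1365.56 Hz:
|H(f)| = 1 / sqrt(1 + (f/fc)^2)
f/fc = 1365.56 / 72.0484 = 18.95337
|H| = 1 / sqrt(1 + 359.230234) = 0.0526878
|H|_dB = 20*log10(0.0526878) = -25.57 dB

fc = 72.0484 Hz; |H(1365.56 Hz)| = -25.57 dB


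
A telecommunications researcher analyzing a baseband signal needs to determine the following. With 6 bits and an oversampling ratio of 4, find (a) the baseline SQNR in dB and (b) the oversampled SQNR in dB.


Step 1 — baseline SQNR at Nyquist:
SQNR_base = 6.02*N + 1.76
          = 6.02*6 + 1.76
          = 37.88 dB

Step 2 — oversampling processing gain:
G = 10*log10(OSR) = 10*log10(4) = 6.02 dB

Step 3 — total:
SQNR_total = 37.88 + 6.02 = 43.9 dB

Base SQNR = 37.88 dB; oversampled SQNR = 43.9 dB


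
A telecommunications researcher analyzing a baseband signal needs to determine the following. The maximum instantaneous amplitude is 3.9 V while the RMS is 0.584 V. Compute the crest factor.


Crest factor is the ratio of peak to RMS:
CF = V_peak / V_rms
   = 3.9 / 0.584
   = 6.6781

6.6781


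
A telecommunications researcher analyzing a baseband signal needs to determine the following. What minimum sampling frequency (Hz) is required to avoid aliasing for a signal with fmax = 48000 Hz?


The Nyquist rate is twice the maximum frequency component.
fs_min = 2 * fmax
      = 2 * 48000
      = 96000 Hz

96000


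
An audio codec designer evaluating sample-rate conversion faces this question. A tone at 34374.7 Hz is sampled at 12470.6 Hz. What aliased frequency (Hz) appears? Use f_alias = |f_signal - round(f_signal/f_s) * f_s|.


Compute the nearest integer multiple of fs to the signal:
n = round(34374.7 / 12470.6) = 3
f_alias = |34374.7 - 3 * 12470.6|
        = |34374.7 - 37411.8|
        = 3037.1 Hz

3037.1


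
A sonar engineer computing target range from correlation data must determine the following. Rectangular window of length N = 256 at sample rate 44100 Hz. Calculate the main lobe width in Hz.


Main lobe width for a rectangular window:
Width = 2 * fs / N
      = 2 * 44100 / 256
      = 88200 / 256
      = 344.531 Hz

344.531 Hz


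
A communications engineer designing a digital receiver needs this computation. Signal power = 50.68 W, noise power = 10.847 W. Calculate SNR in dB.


SNR in decibels:
SNR = 10 * log10(Ps / Pn)
    = 10 * log10(50.68 / 10.847)
    = 10 * log10(4.6723)
    = 10 * 0.6695
    = 6.7 dB

6.7 dB


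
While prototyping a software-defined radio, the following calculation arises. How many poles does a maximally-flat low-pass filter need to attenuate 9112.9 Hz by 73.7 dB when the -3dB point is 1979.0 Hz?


Butterworth filter order formula:
n = log10(10^(A/10) - 1) / (2 * log10(f_stop/f_pass))
10^(73.7/10) - 1 = 23442287.1532
f_stop/f_pass = 9112.9 / 1979.0 = 4.6048
n = 5.5563 -> ceil = 6

6


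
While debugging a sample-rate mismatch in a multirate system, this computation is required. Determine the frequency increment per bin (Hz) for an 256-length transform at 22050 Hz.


DFT frequency resolution:
df = fs / N
   = 22050 / 256
   = 86.1328 Hz

86.1328 Hz


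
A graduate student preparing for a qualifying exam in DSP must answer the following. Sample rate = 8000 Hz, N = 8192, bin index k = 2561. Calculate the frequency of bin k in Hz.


Frequency of DFT bin k:
f_k = k * fs / N
    = 2561 * 8000 / 8192
    = 20488000 / 8192
    = 2500.977 Hz

2500.977 Hz


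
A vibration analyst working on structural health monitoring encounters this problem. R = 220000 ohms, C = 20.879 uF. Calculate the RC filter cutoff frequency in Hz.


Cutoff frequency of a first-order RC filter:
fc = 1 / (2 * pi * R * C)
C = 20.879 uF = 2.0879e-05 F
fc = 1 / (2 * pi * 220000 * 2.0879e-05)
   = 1 / 28.861057726293
   = 0.034649 Hz

0.034649 Hz


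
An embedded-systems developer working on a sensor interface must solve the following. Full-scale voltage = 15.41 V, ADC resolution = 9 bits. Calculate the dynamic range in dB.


Dynamic range from full-scale to LSB:
V_min = V_max / 2^bits = 15.41 / 2^9
DR = 20 * log10(V_max / V_min)
   = 20 * log10(2^9)
   = 20 * 9 * log10(2)
   = 54.19 dB

54.19 dB


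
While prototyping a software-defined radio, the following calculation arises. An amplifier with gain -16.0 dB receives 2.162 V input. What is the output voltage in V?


Output voltage from dB gain:
V_out = V_in * 10^(gain_dB / 20)
      = 2.162 * 10^(-16.0 / 20)
      = 2.162 * 0.158489
      = 0.3427 V

0.3427 V


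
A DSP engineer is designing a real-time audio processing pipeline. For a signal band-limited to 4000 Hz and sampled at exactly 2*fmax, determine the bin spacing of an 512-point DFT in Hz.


Step 1 — Nyquist sampling rate:
fs = 2 * fmax = 2 * 4000 = 8000 Hz

Step 2 — DFT bin spacing:
df = fs / N = 8000 / 512 = 15.625 Hz

15.625 Hz


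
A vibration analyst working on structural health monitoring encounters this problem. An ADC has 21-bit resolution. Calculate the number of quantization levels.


Number of quantization levels = 2^N
= 2^21
= 2097152

2097152


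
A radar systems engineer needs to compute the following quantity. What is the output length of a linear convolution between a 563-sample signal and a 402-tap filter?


Linear convolution output length:
L = N + M - 1
  = 563 + 402 - 1
  = 964 samples

964


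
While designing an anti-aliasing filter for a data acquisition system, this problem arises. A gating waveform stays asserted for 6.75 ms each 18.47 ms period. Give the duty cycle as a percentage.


Duty cycle as a percentage:
DC = (t_on / T) * 100
   = (6.75 / 18.47) * 100
   = 0.365457 * 100
   = 36.55 %

36.55 %


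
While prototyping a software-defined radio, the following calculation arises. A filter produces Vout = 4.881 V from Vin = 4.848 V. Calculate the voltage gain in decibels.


Voltage gain in dB:
G = 20 * log10(Vout / Vin)
  = 20 * log10(4.881 / 4.848)
  = 20 * log10(1.006807)
  = 20 * 0.002946
  = 0.06 dB

0.06 dB


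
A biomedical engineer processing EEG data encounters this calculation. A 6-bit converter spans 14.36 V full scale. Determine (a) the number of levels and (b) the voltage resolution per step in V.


Step 1 — number of quantization levels:
L = 2^N = 2^6 = 64

Step 2 — LSB step size:
delta = Vfs / L
      = 14.36 / 64
      = 0.224375 V

Levels = 64; step size = 0.224375 V


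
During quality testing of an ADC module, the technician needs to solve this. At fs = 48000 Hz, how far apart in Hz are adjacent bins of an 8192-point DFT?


DFT frequency resolution:
df = fs / N
   = 48000 / 8192
   = 5.8594 Hz

5.8594 Hz


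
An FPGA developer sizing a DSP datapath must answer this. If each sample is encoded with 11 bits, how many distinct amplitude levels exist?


Number of quantization levels = 2^N
= 2^11
= 2048

2048


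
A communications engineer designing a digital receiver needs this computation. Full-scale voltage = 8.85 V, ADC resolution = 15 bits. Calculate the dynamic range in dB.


Dynamic range from full-scale to LSB:
V_min = V_max / 2^bits = 8.85 / 2^15
DR = 20 * log10(V_max / V_min)
   = 20 * log10(2^15)
   = 20 * 15 * log10(2)
   = 90.31 dB

90.31 dB


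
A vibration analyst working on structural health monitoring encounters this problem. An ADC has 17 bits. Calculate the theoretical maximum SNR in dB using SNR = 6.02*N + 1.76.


Theoretical SNR for a full-scale sinusoid:
SNR = 6.02 * N + 1.76
    = 6.02 * 17 + 1.76
    = 102.34 + 1.76
    = 104.1 dB

104.1 dB


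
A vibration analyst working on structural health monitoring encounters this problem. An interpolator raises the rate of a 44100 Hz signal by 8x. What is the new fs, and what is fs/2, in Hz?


Step 1 — output sample rate after interpolation by L:
fs_out = L * fs_in = 8 * 44100 = 352800 Hz

Step 2 — Nyquist frequency of the output stream:
f_Nyq = fs_out / 2 = 352800 / 2 = 176400.0 Hz

fs_out = 352800 Hz; f_Nyquist = 176400.0 Hz


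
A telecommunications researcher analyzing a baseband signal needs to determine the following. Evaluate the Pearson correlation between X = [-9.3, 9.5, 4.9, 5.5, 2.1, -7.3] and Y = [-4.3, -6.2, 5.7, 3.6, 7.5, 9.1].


Pearson correlation coefficient (population):
r = cov(X,Y) / (std(X) * std(Y))
Mean X = 0.9, Mean Y = 2.5667
Cov(X,Y) = -5.953333
Std(X) = 6.877984, Std(Y) = 5.801054
r = -0.1492

-0.1492


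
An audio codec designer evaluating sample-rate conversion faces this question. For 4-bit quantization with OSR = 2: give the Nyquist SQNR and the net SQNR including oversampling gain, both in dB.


Step 1 — baseline SQNR at Nyquist:
SQNR_base = 6.02*N + 1.76
          = 6.02*4 + 1.76
          = 25.84 dB

Step 2 — oversampling processing gain:
G = 10*log10(OSR) = 10*log10(2) = 3.01 dB

Step 3 — total:
SQNR_total = 25.84 + 3.01 = 28.85 dB

Base SQNR = 25.84 dB; oversampled SQNR = 28.85 dB


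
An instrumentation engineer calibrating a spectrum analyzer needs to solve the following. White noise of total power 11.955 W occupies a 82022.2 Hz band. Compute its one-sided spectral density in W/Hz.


Power spectral density:
PSD = P / BW
    = 11.955 / 82022.2
    = 0.00014575 W/Hz

0.00014575 W/Hz


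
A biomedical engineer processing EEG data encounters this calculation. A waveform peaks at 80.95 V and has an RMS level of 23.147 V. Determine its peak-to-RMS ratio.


Crest factor is the ratio of peak to RMS:
CF = V_peak / V_rms
   = 80.95 / 23.147
   = 3.4972

3.4972


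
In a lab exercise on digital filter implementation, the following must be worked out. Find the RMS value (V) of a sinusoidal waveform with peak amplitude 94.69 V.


RMS voltage for a sinusoidal waveform:
V_rms = V_peak / sqrt(2)
      = 94.69 / 1.414214
      = 66.956 V

66.956 V


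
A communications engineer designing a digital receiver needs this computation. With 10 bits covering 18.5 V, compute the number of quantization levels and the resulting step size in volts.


Step 1 — number of quantization levels:
L = 2^N = 2^10 = 1024

Step 2 — LSB step size:
delta = Vfs / L
      = 18.5 / 1024
      = 0.01806641 V

Levels = 1024; step size = 0.01806641 V


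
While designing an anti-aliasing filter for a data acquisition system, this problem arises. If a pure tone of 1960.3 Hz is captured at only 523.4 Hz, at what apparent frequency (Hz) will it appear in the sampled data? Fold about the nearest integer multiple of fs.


Compute the nearest integer multiple of fs to the signal:
n = round(1960.3 / 523.4) = 4
f_alias = |1960.3 - 4 * 523.4|
        = |1960.3 - 2093.6|
        = 133.3 Hz

133.3


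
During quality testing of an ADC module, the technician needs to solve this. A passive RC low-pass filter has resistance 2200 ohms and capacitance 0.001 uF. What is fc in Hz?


Cutoff frequency of a first-order RC filter:
fc = 1 / (2 * pi * R * C)
C = 0.001 uF = 1e-09 F
fc = 1 / (2 * pi * 2200 * 1e-09)
   = 1 / 1.3823007675795e-05
   = 72343.155951 Hz

72343.155951 Hz


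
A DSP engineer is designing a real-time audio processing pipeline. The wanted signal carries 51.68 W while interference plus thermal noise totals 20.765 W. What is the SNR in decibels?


SNR in decibels:
SNR = 10 * log10(Ps / Pn)
    = 10 * log10(51.68 / 20.765)
    = 10 * log10(2.4888)
    = 10 * 0.396
    = 3.96 dB

3.96 dB


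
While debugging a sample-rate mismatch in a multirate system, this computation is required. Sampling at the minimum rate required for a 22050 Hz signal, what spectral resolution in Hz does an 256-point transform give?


Step 1 — Nyquist sampling rate:
fs = 2 * fmax = 2 * 22050 = 44100 Hz

Step 2 — DFT bin spacing:
df = fs / N = 44100 / 256 = 172.2656 Hz

172.2656 Hz


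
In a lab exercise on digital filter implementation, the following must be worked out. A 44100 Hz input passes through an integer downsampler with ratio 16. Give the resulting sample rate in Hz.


Decimation reduces the sample rate:
fs_out = fs_in / M
       = 44100 / 16
       = 2756.25 Hz

2756.25 Hz


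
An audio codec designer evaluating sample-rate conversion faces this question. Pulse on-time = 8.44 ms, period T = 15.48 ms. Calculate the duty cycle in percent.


Duty cycle as a percentage:
DC = (t_on / T) * 100
   = (8.44 / 15.48) * 100
   = 0.54522 * 100
   = 54.52 %

54.52 %


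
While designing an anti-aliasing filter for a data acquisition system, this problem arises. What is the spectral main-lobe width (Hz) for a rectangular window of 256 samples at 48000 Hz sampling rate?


Main lobe width for a rectangular window:
Width = 2 * fs / N
      = 2 * 48000 / 256
      = 96000 / 256
      = 375.0 Hz

375.0 Hz


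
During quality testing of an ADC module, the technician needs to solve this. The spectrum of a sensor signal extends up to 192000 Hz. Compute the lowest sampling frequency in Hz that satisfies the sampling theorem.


The Nyquist rate is twice the maximum frequency component.
fs_min = 2 * fmax
      = 2 * 192000
      = 384000 Hz

384000


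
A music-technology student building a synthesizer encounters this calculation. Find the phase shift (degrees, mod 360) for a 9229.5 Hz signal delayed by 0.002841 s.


Phase shift from frequency and time delay:
phi = 360 * f * t_delay
    = 360 * 9229.5 * 0.002841
    = 9439.56 degrees
    mod 360 = 79.56 degrees

79.56 degrees


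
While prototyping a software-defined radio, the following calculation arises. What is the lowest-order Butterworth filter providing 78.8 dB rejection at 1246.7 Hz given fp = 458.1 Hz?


Butterworth filter order formula:
n = log10(10^(A/10) - 1) / (2 * log10(f_stop/f_pass))
10^(78.8/10) - 1 = 75857756.5029
f_stop/f_pass = 1246.7 / 458.1 = 2.7215
n = 9.0616 -> ceil = 10

10


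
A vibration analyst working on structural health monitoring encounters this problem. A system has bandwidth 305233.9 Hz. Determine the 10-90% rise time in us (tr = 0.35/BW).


Rise time from bandwidth relationship:
tr = 0.35 / BW
   = 0.35 / 305233.9
   = 1.146661626e-06 s
   = 1.1467 us

1.1467 us


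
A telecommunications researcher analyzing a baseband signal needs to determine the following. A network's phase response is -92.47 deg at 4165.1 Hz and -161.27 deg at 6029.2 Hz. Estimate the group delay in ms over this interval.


Group delay from phase difference:
tau = -d(phi)/d(omega)
d(phi) = -68.8 deg = -1.200787 rad
d(omega) = 2*pi*(6029.2 - 4165.1) = 11712.4857 rad/s
tau = -(-1.200787) / 11712.4857
    = 0.1025 ms

0.1025 ms


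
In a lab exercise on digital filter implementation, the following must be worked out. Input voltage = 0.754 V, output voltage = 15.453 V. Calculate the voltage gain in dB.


Voltage gain in dB:
G = 20 * log10(Vout / Vin)
  = 20 * log10(15.453 / 0.754)
  = 20 * log10(20.494695)
  = 20 * 1.311641
  = 26.23 dB

26.23 dB


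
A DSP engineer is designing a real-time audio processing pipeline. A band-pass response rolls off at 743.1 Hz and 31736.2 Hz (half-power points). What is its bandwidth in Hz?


Bandwidth is the difference of -3dB frequencies:
BW = f_high - f_low
   = 31736.2 - 743.1
   = 30993.1 Hz

30993.1 Hz


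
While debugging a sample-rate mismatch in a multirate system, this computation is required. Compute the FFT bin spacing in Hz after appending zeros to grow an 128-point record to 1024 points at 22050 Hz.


Frequency resolution after zero-padding:
N_padded = 128 * 8 = 1024
df = fs / N_padded
   = 22050 / 1024
   = 21.5332 Hz

21.5332 Hz


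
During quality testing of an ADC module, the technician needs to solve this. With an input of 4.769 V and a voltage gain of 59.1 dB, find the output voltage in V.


Output voltage from dB gain:
V_out = V_in * 10^(gain_dB / 20)
      = 4.769 * 10^(59.1 / 20)
      = 4.769 * 901.571138
      = 4299.5928 V

4299.5928 V


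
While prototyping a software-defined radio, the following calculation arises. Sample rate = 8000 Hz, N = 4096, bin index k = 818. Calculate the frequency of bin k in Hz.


Frequency of DFT bin k:
f_k = k * fs / N
    = 818 * 8000 / 4096
    = 6544000 / 4096
    = 1597.656 Hz

1597.656 Hz


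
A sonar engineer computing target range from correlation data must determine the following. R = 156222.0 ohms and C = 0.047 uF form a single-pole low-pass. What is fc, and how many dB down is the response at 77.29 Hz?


Step 1 — cutoff frequency:
fc = 1 / (2*pi*R*C)
C = 0.047 uF = 4.7e-08 F
fc = 1 / (2*pi*156222.0*4.7e-08)
   = 21.676 Hz

Step 2 — magnitude at f = 77.29 Hz:
|H(f)| = 1 / sqrt(1 + (f/fc)^2)
f/fc = 77.29 / 21.676 = 3.565695
|H| = 1 / sqrt(1 + 12.714181) = 0.2700319
|H|_dB = 20*log10(0.2700319) = -11.37 dB

fc = 21.676 Hz; |H(77.29 Hz)| = -11.37 dB


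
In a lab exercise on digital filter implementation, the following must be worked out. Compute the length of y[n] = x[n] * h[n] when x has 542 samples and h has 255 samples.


Linear convolution output length:
L = N + M - 1
  = 542 + 255 - 1
  = 796 samples

796


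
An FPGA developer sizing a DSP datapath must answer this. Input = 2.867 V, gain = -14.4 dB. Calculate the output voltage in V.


Output voltage from dB gain:
V_out = V_in * 10^(gain_dB / 20)
      = 2.867 * 10^(-14.4 / 20)
      = 2.867 * 0.190546
      = 0.5463 V

0.5463 V


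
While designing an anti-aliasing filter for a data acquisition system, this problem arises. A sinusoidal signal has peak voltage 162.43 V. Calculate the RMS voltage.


RMS voltage for a sinusoidal waveform:
V_rms = V_peak / sqrt(2)
      = 162.43 / 1.414214
      = 114.855 V

114.855 V


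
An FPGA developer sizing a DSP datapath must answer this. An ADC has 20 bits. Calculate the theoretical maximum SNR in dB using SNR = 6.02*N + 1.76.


Theoretical SNR for a full-scale sinusoid:
SNR = 6.02 * N + 1.76
    = 6.02 * 20 + 1.76
    = 120.4 + 1.76
    = 122.16 dB

122.16 dB


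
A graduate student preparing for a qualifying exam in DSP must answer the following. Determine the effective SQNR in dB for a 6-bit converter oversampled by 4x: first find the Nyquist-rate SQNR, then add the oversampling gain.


Step 1 — baseline SQNR at Nyquist:
SQNR_base = 6.02*N + 1.76
          = 6.02*6 + 1.76
          = 37.88 dB

Step 2 — oversampling processing gain:
G = 10*log10(OSR) = 10*log10(4) = 6.02 dB

Step 3 — total:
SQNR_total = 37.88 + 6.02 = 43.9 dB

Base SQNR = 37.88 dB; oversampled SQNR = 43.9 dB


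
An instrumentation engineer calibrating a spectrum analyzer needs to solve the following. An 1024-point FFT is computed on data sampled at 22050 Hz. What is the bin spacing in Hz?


DFT frequency resolution:
df = fs / N
   = 22050 / 1024
   = 21.5332 Hz

21.5332 Hz


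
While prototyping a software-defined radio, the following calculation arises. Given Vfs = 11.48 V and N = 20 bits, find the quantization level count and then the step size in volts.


Step 1 — number of quantization levels:
L = 2^N = 2^20 = 1048576

Step 2 — LSB step size:
delta = Vfs / L
      = 11.48 / 1048576
      = 1.095e-05 V

Levels = 1048576; step size = 1.095e-05 V


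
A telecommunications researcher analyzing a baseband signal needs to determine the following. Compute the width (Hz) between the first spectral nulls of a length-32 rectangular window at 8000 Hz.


Main lobe width for a rectangular window:
Width = 2 * fs / N
      = 2 * 8000 / 32
      = 16000 / 32
      = 500.0 Hz

500.0 Hz


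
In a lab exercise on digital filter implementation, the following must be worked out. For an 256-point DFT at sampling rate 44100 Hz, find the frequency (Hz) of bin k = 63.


Frequency of DFT bin k:
f_k = k * fs / N
    = 63 * 44100 / 256
    = 2778300 / 256
    = 10852.734 Hz

10852.734 Hz


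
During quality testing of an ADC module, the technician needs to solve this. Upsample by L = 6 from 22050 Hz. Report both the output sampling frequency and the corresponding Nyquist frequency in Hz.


Step 1 — output sample rate after interpolation by L:
fs_out = L * fs_in = 6 * 22050 = 132300 Hz

Step 2 — Nyquist frequency of the output stream:
f_Nyq = fs_out / 2 = 132300 / 2 = 66150.0 Hz

fs_out = 132300 Hz; f_Nyquist = 66150.0 Hz


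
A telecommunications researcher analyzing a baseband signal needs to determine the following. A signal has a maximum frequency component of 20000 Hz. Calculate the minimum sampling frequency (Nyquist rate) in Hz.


The Nyquist rate is twice the maximum frequency component.
fs_min = 2 * fmax
      = 2 * 20000
      = 40000 Hz

40000


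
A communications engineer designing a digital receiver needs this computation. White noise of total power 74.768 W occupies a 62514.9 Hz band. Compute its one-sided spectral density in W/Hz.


Power spectral density:
PSD = P / BW
    = 74.768 / 62514.9
    = 0.001196 W/Hz

0.001196 W/Hz


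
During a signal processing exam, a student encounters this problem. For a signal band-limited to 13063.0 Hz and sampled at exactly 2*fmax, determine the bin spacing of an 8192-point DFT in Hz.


Step 1 — Nyquist sampling rate:
fs = 2 * fmax = 2 * 13063.0 = 26126.0 Hz

Step 2 — DFT bin spacing:
df = fs / N = 26126.0 / 8192 = 3.1892 Hz

3.1892 Hz


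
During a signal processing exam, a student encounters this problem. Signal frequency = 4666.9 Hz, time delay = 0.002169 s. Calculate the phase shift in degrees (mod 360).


Phase shift from frequency and time delay:
phi = 360 * f * t_delay
    = 360 * 4666.9 * 0.002169
    = 3644.1 degrees
    mod 360 = 44.1 degrees

44.1 degrees


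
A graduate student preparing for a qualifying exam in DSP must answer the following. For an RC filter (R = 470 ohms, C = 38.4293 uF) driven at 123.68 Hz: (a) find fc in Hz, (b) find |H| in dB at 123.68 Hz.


Step 1 — cutoff frequency:
fc = 1 / (2*pi*R*C)
C = 38.4293 uF = 3.84293e-05 F
fc = 1 / (2*pi*470*3.84293e-05)
   = 8.8117 Hz

Step 2 — magnitude at f = 123.68 Hz:
|H(f)| = 1 / sqrt(1 + (f/fc)^2)
f/fc = 123.68 / 8.8117 = 14.035884
|H| = 1 / sqrt(1 + 197.00604) = 0.0710658
|H|_dB = 20*log10(0.0710658) = -22.97 dB

fc = 8.8117 Hz; |H(123.68 Hz)| = -22.97 dB


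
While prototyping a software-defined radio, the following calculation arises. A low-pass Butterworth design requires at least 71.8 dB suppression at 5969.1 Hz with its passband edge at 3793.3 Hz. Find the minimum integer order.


Butterworth filter order formula:
n = log10(10^(A/10) - 1) / (2 * log10(f_stop/f_pass))
10^(71.8/10) - 1 = 15135611.4844
f_stop/f_pass = 5969.1 / 3793.3 = 1.5736
n = 18.2334 -> ceil = 19

19


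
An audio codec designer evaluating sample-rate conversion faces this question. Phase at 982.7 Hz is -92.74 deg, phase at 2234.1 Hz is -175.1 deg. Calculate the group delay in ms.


Group delay from phase difference:
tau = -d(phi)/d(omega)
d(phi) = -82.36 deg = -1.437453 rad
d(omega) = 2*pi*(2234.1 - 982.7) = 7862.7781 rad/s
tau = -(-1.437453) / 7862.7781
    = 0.1828 ms

0.1828 ms


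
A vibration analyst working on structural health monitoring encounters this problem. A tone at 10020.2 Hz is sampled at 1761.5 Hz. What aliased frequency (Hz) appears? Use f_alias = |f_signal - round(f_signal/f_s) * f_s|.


Compute the nearest integer multiple of fs to the signal:
n = round(10020.2 / 1761.5) = 6
f_alias = |10020.2 - 6 * 1761.5|
        = |10020.2 - 10569.0|
        = 548.8 Hz

548.8


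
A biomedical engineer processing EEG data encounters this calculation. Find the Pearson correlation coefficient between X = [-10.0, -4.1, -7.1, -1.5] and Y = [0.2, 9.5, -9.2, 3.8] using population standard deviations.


Pearson correlation coefficient (population):
r = cov(X,Y) / (std(X) * std(Y))
Mean X = -5.675, Mean Y = 1.075
Cov(X,Y) = 10.768125
Std(X) = 3.18777, Std(Y) = 6.796093
r = 0.497

0.497


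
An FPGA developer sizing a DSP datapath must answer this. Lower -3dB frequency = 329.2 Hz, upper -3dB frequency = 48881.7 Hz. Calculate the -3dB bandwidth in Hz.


Bandwidth is the difference of -3dB frequencies:
BW = f_high - f_low
   = 48881.7 - 329.2
   = 48552.5 Hz

48552.5 Hz


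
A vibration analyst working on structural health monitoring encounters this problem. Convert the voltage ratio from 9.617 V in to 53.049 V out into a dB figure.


Voltage gain in dB:
G = 20 * log10(Vout / Vin)
  = 20 * log10(53.049 / 9.617)
  = 20 * log10(5.516169)
  = 20 * 0.741638
  = 14.83 dB

14.83 dB


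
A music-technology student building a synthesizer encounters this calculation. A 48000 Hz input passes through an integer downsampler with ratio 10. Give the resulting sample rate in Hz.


Decimation reduces the sample rate:
fs_out = fs_in / M
       = 48000 / 10
       = 4800.0 Hz

4800.0 Hz


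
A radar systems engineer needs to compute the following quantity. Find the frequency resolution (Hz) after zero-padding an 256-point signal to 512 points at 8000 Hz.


Frequency resolution after zero-padding:
N_padded = 256 * 2 = 512
df = fs / N_padded
   = 8000 / 512
   = 15.625 Hz

15.625 Hz


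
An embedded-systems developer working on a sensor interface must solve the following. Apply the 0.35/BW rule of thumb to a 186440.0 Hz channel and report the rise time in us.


Rise time from bandwidth relationship:
tr = 0.35 / BW
   = 0.35 / 186440.0
   = 1.877279554e-06 s
   = 1.8773 us

1.8773 us


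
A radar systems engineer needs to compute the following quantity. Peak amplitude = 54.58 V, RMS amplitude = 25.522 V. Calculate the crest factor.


Crest factor is the ratio of peak to RMS:
CF = V_peak / V_rms
   = 54.58 / 25.522
   = 2.1385

2.1385


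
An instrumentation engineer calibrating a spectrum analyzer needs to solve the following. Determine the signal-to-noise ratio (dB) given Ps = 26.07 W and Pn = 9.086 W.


SNR in decibels:
SNR = 10 * log10(Ps / Pn)
    = 10 * log10(26.07 / 9.086)
    = 10 * log10(2.8692)
    = 10 * 0.4578
    = 4.58 dB

4.58 dB


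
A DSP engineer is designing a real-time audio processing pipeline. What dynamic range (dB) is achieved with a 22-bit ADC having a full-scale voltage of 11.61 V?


Dynamic range from full-scale to LSB:
V_min = V_max / 2^bits = 11.61 / 2^22
DR = 20 * log10(V_max / V_min)
   = 20 * log10(2^22)
   = 20 * 22 * log10(2)
   = 132.45 dB

132.45 dB


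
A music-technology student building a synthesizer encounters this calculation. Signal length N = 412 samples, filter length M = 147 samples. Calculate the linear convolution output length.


Linear convolution output length:
L = N + M - 1
  = 412 + 147 - 1
  = 558 samples

558


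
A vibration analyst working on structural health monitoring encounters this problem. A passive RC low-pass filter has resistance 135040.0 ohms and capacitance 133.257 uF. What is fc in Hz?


Cutoff frequency of a first-order RC filter:
fc = 1 / (2 * pi * R * C)
C = 133.257 uF = 0.000133257 F
fc = 1 / (2 * pi * 135040.0 * 0.000133257)
   = 1 / 113.06607844162
   = 0.008844 Hz

0.008844 Hz


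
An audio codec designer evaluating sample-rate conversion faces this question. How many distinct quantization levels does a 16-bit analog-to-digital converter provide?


Number of quantization levels = 2^N
= 2^16
= 65536

65536


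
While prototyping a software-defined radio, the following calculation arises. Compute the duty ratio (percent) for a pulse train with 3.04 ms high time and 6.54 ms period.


Duty cycle as a percentage:
DC = (t_on / T) * 100
   = (3.04 / 6.54) * 100
   = 0.464832 * 100
   = 46.48 %

46.48 %


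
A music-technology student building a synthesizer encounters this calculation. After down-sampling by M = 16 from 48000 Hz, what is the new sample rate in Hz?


Decimation reduces the sample rate:
fs_out = fs_in / M
       = 48000 / 16
       = 3000.0 Hz

3000.0 Hz


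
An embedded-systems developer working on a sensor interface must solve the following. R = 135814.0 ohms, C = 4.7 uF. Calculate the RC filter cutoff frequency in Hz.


Cutoff frequency of a first-order RC filter:
fc = 1 / (2 * pi * R * C)
C = 4.7 uF = 4.7e-06 F
fc = 1 / (2 * pi * 135814.0 * 4.7e-06)
   = 1 / 4.0107192877537
   = 0.249332 Hz

0.249332 Hz


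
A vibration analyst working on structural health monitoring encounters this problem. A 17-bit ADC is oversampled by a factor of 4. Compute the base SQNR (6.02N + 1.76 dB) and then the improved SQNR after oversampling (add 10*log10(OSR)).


Step 1 — baseline SQNR at Nyquist:
SQNR_base = 6.02*N + 1.76
          = 6.02*17 + 1.76
          = 104.1 dB

Step 2 — oversampling processing gain:
G = 10*log10(OSR) = 10*log10(4) = 6.02 dB

Step 3 — total:
SQNR_total = 104.1 + 6.02 = 110.12 dB

Base SQNR = 104.1 dB; oversampled SQNR = 110.12 dB


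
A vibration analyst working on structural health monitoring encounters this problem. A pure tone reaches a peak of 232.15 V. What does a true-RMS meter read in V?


RMS voltage for a sinusoidal waveform:
V_rms = V_peak / sqrt(2)
      = 232.15 / 1.414214
      = 164.155 V

164.155 V
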